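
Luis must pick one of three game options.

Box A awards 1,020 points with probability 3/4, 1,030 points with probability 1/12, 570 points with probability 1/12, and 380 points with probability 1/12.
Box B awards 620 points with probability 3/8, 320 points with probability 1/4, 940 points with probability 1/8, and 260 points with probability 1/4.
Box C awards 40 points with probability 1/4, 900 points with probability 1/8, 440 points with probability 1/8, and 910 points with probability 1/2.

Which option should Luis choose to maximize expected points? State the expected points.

Box A (930 points)

Box A = 3/4 × 1020 + 1/12 × 1030 + 1/12 × 570 + 1/12 × 380 = 765 + 85.8333 + 47.5 + 31.6667 = 930
Box B = 3/8 × 620 + 1/4 × 320 + 1/8 × 940 + 1/4 × 260 = 232.5 + 80 + 117.5 + 65 = 495
Box C = 1/4 × 40 + 1/8 × 900 + 1/8 × 440 + 1/2 × 910 = 10 + 112.5 + 55 + 455 = 632.5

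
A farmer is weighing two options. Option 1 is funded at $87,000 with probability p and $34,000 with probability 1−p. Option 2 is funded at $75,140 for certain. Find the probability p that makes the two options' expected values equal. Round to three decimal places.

p = 0.776

p·87000 + (1−p)·34000 = 75140
53000p + 34000 = 75140
p = (75140 − 34000) / 53000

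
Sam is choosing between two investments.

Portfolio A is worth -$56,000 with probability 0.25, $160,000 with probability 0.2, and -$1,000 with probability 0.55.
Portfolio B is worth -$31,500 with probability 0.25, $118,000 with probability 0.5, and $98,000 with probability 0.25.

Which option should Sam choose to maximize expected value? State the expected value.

Portfolio B ($75,625)

Portfolio A = 0.25 × (-56000) + 0.2 × 160000 + 0.55 × (-1000) = -14000 + 32000 − 550 = 17450
Portfolio B = 0.25 × (-31500) + 0.5 × 118000 + 0.25 × 98000 = -7875 + 59000 + 24500 = 75625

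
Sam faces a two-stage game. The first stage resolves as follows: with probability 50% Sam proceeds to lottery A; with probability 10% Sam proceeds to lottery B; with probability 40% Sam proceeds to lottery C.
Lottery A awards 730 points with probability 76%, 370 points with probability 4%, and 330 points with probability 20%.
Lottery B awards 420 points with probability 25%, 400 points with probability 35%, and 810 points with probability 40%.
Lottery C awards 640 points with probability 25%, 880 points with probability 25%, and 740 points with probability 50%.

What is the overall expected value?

EV(A) = 0.76 × 730 + 0.04 × 370 + 0.2 × 330 = 554.8 + 14.8 + 66 = 635.6
EV(B) = 0.25 × 420 + 0.35 × 400 + 0.4 × 810 = 105 + 140 + 324 = 569
EV(C) = 0.25 × 640 + 0.25 × 880 + 0.5 × 740 = 160 + 220 + 370 = 750
Overall = 0.5 × 635.6 + 0.1 × 569 + 0.4 × 750 = 317.8 + 56.9 + 300 = 674.7

674.7 points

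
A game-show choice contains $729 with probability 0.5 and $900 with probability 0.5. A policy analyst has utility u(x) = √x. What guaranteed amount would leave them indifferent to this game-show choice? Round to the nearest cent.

E[u] = 0.5·√729 + 0.5·√900 = 0.5·27 + 0.5·30 = 28.5
CE = (28.5)² = 812.25

$812.25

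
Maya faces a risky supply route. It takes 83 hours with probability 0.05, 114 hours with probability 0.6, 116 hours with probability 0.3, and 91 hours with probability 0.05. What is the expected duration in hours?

EV = 0.05 × 83 + 0.6 × 114 + 0.3 × 116 + 0.05 × 91 = 4.15 + 68.4 + 34.8 + 4.55 = 111.9

111.9 hours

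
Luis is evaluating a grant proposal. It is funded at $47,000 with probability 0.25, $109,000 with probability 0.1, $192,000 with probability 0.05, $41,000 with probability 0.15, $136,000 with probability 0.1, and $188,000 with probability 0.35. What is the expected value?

EV = 0.25 × 47000 + 0.1 × 109000 + 0.05 × 192000 + 0.15 × 41000 + 0.1 × 136000 + 0.35 × 188000 = 11750 + 10900 + 9600 + 6150 + 13600 + 65800 = 117800

$117,800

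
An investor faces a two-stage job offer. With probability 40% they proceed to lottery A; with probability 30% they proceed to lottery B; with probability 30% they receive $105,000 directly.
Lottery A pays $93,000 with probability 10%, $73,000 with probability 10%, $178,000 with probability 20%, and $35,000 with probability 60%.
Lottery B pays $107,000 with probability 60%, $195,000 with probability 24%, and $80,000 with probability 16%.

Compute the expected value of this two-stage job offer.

EV(A) = 0.1 × 93000 + 0.1 × 73000 + 0.2 × 178000 + 0.6 × 35000 = 9300 + 7300 + 35600 + 21000 = 73200
EV(B) = 0.6 × 107000 + 0.24 × 195000 + 0.16 × 80000 = 64200 + 46800 + 12800 = 123800
Branch C: 105000 (certain)
Overall = 0.4 × 73200 + 0.3 × 123800 + 0.3 × 105000 = 29280 + 37140 + 31500 = 97920

$97,920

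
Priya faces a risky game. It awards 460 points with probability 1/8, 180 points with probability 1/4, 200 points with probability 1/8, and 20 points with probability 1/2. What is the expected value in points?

EV = 1/8 × 460 + 1/4 × 180 + 1/8 × 200 + 1/2 × 20 = 57.5 + 45 + 25 + 10 = 137.5

137.5 points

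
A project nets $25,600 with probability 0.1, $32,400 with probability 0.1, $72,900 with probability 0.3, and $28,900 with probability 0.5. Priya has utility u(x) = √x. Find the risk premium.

E[u] = 0.1·√25600 + 0.1·√32400 + 0.3·√72900 + 0.5·√28900 = 0.1·160 + 0.1·180 + 0.3·270 + 0.5·170 = 200
CE = (200)² = 40000
Risk premium = EV − CE = 42120 − 40000 = 2120

$2,120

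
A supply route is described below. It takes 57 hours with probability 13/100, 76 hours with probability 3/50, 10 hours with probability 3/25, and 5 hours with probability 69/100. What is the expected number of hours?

EV = 13/100 × 57 + 3/50 × 76 + 3/25 × 10 + 69/100 × 5 = 7.41 + 4.56 + 1.2 + 3.45 = 16.62

16.62 hours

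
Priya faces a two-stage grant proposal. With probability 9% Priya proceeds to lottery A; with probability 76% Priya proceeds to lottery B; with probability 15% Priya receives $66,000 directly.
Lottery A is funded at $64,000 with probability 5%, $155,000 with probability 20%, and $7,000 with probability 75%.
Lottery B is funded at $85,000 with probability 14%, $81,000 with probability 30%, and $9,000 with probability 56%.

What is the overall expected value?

EV(A) = 0.05 × 64000 + 0.2 × 155000 + 0.75 × 7000 = 3200 + 31000 + 5250 = 39450
EV(B) = 0.14 × 85000 + 0.3 × 81000 + 0.56 × 9000 = 11900 + 24300 + 5040 = 41240
Branch C: 66000 (certain)
Overall = 0.09 × 39450 + 0.76 × 41240 + 0.15 × 66000 = 3550.5 + 31342.4 + 9900 = 44792.9

$44,792.90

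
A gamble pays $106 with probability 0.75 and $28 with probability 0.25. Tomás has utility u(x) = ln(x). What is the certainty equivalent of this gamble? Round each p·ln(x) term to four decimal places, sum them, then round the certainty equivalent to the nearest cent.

$76.00

E[u] = 0.75·ln(106) + 0.25·ln(28) = 3.4976 + 0.8331 = 4.3307
CE = e^4.3307 ≈ 76.00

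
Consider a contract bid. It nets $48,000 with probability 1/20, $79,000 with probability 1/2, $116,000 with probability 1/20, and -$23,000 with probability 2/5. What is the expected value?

$38,500

EV = 1/20 × 48000 + 1/2 × 79000 + 1/20 × 116000 + 2/5 × (-23000) = 2400 + 39500 + 5800 − 9200 = 38500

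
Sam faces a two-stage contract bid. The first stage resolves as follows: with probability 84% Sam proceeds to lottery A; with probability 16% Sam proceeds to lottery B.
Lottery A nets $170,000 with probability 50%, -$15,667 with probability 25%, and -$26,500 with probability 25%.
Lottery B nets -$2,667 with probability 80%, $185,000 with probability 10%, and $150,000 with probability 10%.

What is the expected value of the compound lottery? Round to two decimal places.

EV(A) = 0.5 × 170000 + 0.25 × (-15667) + 0.25 × (-26500) = 85000 − 3916.75 − 6625 = 74458.25
EV(B) = 0.8 × (-2667) + 0.1 × 185000 + 0.1 × 150000 = -2133.6 + 18500 + 15000 = 31366.4
Overall = 0.84 × 74458.25 + 0.16 × 31366.4 = 62544.93 + 5018.624 = 67563.554

$67,563.55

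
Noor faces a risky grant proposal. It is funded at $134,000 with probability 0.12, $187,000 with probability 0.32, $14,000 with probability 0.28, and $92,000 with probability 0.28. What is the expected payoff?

EV = 0.12 × 134000 + 0.32 × 187000 + 0.28 × 14000 + 0.28 × 92000 = 16080 + 59840 + 3920 + 25760 = 105600

$105,600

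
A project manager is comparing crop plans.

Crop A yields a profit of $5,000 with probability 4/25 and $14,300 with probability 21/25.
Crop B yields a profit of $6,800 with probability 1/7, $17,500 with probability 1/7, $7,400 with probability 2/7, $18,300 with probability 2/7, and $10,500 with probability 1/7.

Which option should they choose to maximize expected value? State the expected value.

Crop A = 4/25 × 5000 + 21/25 × 14300 = 800 + 12012 = 12812
Crop B = 1/7 × 6800 + 1/7 × 17500 + 2/7 × 7400 + 2/7 × 18300 + 1/7 × 10500 = 971.4286 + 2500 + 2114.2857 + 5228.5714 + 1500 = 12314.2857

Crop A ($12,812)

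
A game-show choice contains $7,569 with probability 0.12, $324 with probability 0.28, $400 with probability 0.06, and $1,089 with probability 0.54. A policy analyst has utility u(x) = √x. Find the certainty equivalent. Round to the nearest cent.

E[u] = 0.12·√7569 + 0.28·√324 + 0.06·√400 + 0.54·√1089 = 0.12·87 + 0.28·18 + 0.06·20 + 0.54·33 = 34.5
CE = (34.5)² = 1190.25

$1,190.25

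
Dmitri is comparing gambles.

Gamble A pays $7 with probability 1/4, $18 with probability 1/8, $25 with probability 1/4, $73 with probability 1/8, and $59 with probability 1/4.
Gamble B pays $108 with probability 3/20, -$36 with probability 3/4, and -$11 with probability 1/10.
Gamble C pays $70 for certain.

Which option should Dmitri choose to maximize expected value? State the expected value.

Gamble A = 1/4 × 7 + 1/8 × 18 + 1/4 × 25 + 1/8 × 73 + 1/4 × 59 = 1.75 + 2.25 + 6.25 + 9.125 + 14.75 = 34.125
Gamble B = 3/20 × 108 + 3/4 × (-36) + 1/10 × (-11) = 16.2 − 27 − 1.1 = -11.9
Gamble C: 70 (certain)

Gamble C ($70)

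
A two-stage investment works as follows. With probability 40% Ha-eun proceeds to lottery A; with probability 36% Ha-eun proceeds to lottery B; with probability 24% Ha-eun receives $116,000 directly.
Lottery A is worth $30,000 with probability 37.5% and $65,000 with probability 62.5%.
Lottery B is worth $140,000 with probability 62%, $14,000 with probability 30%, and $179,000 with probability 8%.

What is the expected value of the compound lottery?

EV(A) = 0.375 × 30000 + 0.625 × 65000 = 11250 + 40625 = 51875
EV(B) = 0.62 × 140000 + 0.3 × 14000 + 0.08 × 179000 = 86800 + 4200 + 14320 = 105320
Branch C: 116000 (certain)
Overall = 0.4 × 51875 + 0.36 × 105320 + 0.24 × 116000 = 20750 + 37915.2 + 27840 = 86505.2

$86,505.20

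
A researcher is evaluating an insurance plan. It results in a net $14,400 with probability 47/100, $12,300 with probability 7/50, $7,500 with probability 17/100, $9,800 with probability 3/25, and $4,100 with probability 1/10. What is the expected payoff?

$11,351

EV = 47/100 × 14400 + 7/50 × 12300 + 17/100 × 7500 + 3/25 × 9800 + 1/10 × 4100 = 6768 + 1722 + 1275 + 1176 + 410 = 11351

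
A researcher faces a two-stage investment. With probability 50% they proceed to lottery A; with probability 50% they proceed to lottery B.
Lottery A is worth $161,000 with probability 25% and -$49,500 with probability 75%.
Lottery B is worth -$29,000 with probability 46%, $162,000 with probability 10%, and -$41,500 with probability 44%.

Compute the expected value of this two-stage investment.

-$6,137.50

EV(A) = 0.25 × 161000 + 0.75 × (-49500) = 40250 − 37125 = 3125
EV(B) = 0.46 × (-29000) + 0.1 × 162000 + 0.44 × (-41500) = -13340 + 16200 − 18260 = -15400
Overall = 0.5 × 3125 + 0.5 × (-15400) = 1562.5 − 7700 = -6137.5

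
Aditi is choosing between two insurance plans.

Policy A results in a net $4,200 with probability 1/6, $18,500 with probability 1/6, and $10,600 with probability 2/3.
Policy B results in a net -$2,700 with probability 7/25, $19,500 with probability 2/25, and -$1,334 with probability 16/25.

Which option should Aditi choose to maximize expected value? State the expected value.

Policy A = 1/6 × 4200 + 1/6 × 18500 + 2/3 × 10600 = 700 + 3083.3333 + 7066.6667 = 10850
Policy B = 7/25 × (-2700) + 2/25 × 19500 + 16/25 × (-1334) = -756 + 1560 − 853.76 = -49.76

Policy A ($10,850)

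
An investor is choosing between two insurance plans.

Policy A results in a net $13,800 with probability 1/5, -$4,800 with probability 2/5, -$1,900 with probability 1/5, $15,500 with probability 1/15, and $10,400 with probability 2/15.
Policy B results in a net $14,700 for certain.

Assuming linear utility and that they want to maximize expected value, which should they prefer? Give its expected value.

Policy A = 1/5 × 13800 + 2/5 × (-4800) + 1/5 × (-1900) + 1/15 × 15500 + 2/15 × 10400 = 2760 − 1920 − 380 + 1033.3333 + 1386.6667 = 2880
Policy B: 14700 (certain)

Policy B ($14,700)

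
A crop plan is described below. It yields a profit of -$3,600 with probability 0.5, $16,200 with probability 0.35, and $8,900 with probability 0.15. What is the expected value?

EV = 0.5 × (-3600) + 0.35 × 16200 + 0.15 × 8900 = -1800 + 5670 + 1335 = 5205

$5,205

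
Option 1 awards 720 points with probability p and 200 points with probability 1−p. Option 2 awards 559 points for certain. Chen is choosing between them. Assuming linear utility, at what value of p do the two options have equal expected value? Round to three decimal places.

p = 0.690

p·720 + (1−p)·200 = 559
520p + 200 = 559
p = (559 − 200) / 520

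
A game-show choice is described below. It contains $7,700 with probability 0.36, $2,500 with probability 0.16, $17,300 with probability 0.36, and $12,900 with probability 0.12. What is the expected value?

$10,948

EV = 0.36 × 7700 + 0.16 × 2500 + 0.36 × 17300 + 0.12 × 12900 = 2772 + 400 + 6228 + 1548 = 10948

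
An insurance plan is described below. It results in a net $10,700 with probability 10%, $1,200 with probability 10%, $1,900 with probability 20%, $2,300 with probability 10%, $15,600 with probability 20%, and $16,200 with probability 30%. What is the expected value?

$9,780

EV = 0.1 × 10700 + 0.1 × 1200 + 0.2 × 1900 + 0.1 × 2300 + 0.2 × 15600 + 0.3 × 16200 = 1070 + 120 + 380 + 230 + 3120 + 4860 = 9780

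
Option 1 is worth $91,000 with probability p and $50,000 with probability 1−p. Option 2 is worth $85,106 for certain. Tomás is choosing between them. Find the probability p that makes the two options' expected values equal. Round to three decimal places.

p·91000 + (1−p)·50000 = 85106
41000p + 50000 = 85106
p = (85106 − 50000) / 41000

p = 0.856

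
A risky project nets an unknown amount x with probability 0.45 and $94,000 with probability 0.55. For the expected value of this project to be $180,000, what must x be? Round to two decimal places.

x = $285,111.11

0.45·x + 0.55·94000 = 180000
0.45·x = 180000 − 51700 = 128300
x = 128300 / 0.45 = 285111.1111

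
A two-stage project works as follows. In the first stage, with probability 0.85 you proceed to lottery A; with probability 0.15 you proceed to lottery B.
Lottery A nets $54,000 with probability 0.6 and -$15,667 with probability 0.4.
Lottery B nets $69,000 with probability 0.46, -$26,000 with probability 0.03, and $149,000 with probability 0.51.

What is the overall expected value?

$38,255.72

EV(A) = 0.6 × 54000 + 0.4 × (-15667) = 32400 − 6266.8 = 26133.2
EV(B) = 0.46 × 69000 + 0.03 × (-26000) + 0.51 × 149000 = 31740 − 780 + 75990 = 106950
Overall = 0.85 × 26133.2 + 0.15 × 106950 = 22213.22 + 16042.5 = 38255.72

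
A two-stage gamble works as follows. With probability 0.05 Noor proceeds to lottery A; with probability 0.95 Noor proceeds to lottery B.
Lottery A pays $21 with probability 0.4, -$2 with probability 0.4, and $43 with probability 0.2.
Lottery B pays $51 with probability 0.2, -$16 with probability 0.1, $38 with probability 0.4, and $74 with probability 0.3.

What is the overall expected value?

$44.51

EV(A) = 0.4 × 21 + 0.4 × (-2) + 0.2 × 43 = 8.4 − 0.8 + 8.6 = 16.2
EV(B) = 0.2 × 51 + 0.1 × (-16) + 0.4 × 38 + 0.3 × 74 = 10.2 − 1.6 + 15.2 + 22.2 = 46
Overall = 0.05 × 16.2 + 0.95 × 46 = 0.81 + 43.7 = 44.51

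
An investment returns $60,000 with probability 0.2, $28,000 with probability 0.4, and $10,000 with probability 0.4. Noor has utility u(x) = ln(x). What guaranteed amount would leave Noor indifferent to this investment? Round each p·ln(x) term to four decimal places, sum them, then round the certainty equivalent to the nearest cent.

E[u] = 0.2·ln(60000) + 0.4·ln(28000) + 0.4·ln(10000) = 2.2004 + 4.0960 + 3.6841 = 9.9805
CE = e^9.9805 ≈ 21601.11

$21,601.11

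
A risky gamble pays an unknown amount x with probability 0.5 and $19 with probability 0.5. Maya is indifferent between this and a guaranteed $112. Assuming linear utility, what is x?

0.5·x + 0.5·19 = 112
0.5·x = 112 − 9.5 = 102.5
x = 102.5 / 0.5 = 205

x = $205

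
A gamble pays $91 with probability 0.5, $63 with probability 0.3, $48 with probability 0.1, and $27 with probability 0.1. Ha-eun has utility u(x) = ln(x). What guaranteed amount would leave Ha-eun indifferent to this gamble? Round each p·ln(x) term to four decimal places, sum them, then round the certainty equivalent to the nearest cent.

$67.69

E[u] = 0.5·ln(91) + 0.3·ln(63) + 0.1·ln(48) + 0.1·ln(27) = 2.2554 + 1.2429 + 0.3871 + 0.3296 = 4.2150
CE = e^4.2150 ≈ 67.69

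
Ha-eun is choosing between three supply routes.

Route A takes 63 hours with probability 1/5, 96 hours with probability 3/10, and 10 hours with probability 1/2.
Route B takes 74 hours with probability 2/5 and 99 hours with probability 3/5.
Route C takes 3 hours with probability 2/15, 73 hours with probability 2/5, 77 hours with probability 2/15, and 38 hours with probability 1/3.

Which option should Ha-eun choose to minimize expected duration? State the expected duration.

Route A = 1/5 × 63 + 3/10 × 96 + 1/2 × 10 = 12.6 + 28.8 + 5 = 46.4
Route B = 2/5 × 74 + 3/5 × 99 = 29.6 + 59.4 = 89
Route C = 2/15 × 3 + 2/5 × 73 + 2/15 × 77 + 1/3 × 38 = 0.4 + 29.2 + 10.2667 + 12.6667 = 52.5333

Route A (46.4 hours)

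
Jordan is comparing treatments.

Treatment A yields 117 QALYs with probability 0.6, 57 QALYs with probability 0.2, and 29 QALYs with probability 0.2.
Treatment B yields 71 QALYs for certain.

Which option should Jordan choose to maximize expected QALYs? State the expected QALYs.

Treatment A = 0.6 × 117 + 0.2 × 57 + 0.2 × 29 = 70.2 + 11.4 + 5.8 = 87.4
Treatment B: 71 (certain)

Treatment A (87.4 QALYs)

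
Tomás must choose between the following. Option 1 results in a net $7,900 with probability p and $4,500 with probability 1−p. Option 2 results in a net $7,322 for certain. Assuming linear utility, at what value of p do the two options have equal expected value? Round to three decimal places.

p = 0.830

p·7900 + (1−p)·4500 = 7322
3400p + 4500 = 7322
p = (7322 − 4500) / 3400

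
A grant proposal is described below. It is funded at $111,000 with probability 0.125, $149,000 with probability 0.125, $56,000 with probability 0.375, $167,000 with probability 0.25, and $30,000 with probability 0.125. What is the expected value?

$99,000

EV = 0.125 × 111000 + 0.125 × 149000 + 0.375 × 56000 + 0.25 × 167000 + 0.125 × 30000 = 13875 + 18625 + 21000 + 41750 + 3750 = 99000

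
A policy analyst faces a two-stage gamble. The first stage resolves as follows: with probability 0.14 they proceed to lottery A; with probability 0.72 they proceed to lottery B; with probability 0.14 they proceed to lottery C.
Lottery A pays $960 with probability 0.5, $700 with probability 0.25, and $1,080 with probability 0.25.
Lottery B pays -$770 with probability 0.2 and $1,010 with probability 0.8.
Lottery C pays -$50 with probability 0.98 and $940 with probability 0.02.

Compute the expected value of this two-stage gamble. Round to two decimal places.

EV(A) = 0.5 × 960 + 0.25 × 700 + 0.25 × 1080 = 480 + 175 + 270 = 925
EV(B) = 0.2 × (-770) + 0.8 × 1010 = -154 + 808 = 654
EV(C) = 0.98 × (-50) + 0.02 × 940 = -49 + 18.8 = -30.2
Overall = 0.14 × 925 + 0.72 × 654 + 0.14 × (-30.2) = 129.5 + 470.88 − 4.228 = 596.152

$596.15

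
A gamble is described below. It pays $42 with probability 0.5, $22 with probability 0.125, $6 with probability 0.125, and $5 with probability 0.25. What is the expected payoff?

EV = 0.5 × 42 + 0.125 × 22 + 0.125 × 6 + 0.25 × 5 = 21 + 2.75 + 0.75 + 1.25 = 25.75

$25.75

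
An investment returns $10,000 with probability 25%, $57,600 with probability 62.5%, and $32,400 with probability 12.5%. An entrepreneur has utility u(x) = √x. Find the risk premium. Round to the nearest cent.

$3,543.75

E[u] = 0.25·√10000 + 0.625·√57600 + 0.125·√32400 = 0.25·100 + 0.625·240 + 0.125·180 = 197.5
CE = (197.5)² = 39006.25
Risk premium = EV − CE = 42550 − 39006.25 = 3543.75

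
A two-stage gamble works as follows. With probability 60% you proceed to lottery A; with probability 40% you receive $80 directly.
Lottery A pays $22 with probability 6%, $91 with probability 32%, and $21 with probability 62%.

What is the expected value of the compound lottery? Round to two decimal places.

$58.08

EV(A) = 0.06 × 22 + 0.32 × 91 + 0.62 × 21 = 1.32 + 29.12 + 13.02 = 43.46
Branch B: 80 (certain)
Overall = 0.6 × 43.46 + 0.4 × 80 = 26.076 + 32 = 58.076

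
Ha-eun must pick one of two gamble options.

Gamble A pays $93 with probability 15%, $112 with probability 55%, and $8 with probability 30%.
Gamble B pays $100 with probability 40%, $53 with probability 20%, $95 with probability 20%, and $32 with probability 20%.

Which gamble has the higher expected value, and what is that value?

Gamble A ($77.95)

Gamble A = 0.15 × 93 + 0.55 × 112 + 0.3 × 8 = 13.95 + 61.6 + 2.4 = 77.95
Gamble B = 0.4 × 100 + 0.2 × 53 + 0.2 × 95 + 0.2 × 32 = 40 + 10.6 + 19 + 6.4 = 76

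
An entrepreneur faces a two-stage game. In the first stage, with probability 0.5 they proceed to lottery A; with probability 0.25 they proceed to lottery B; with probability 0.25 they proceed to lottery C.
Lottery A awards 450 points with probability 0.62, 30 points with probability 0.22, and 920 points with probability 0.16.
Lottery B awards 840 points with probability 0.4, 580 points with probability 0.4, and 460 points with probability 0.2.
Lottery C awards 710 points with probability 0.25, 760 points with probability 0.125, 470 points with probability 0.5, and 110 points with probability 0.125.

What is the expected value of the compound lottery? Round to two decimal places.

511.71 points

EV(A) = 0.62 × 450 + 0.22 × 30 + 0.16 × 920 = 279 + 6.6 + 147.2 = 432.8
EV(B) = 0.4 × 840 + 0.4 × 580 + 0.2 × 460 = 336 + 232 + 92 = 660
EV(C) = 0.25 × 710 + 0.125 × 760 + 0.5 × 470 + 0.125 × 110 = 177.5 + 95 + 235 + 13.75 = 521.25
Overall = 0.5 × 432.8 + 0.25 × 660 + 0.25 × 521.25 = 216.4 + 165 + 130.3125 = 511.7125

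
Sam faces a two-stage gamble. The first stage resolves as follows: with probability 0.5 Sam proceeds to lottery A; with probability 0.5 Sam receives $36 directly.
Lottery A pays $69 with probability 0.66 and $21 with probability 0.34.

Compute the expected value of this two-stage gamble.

EV(A) = 0.66 × 69 + 0.34 × 21 = 45.54 + 7.14 = 52.68
Branch B: 36 (certain)
Overall = 0.5 × 52.68 + 0.5 × 36 = 26.34 + 18 = 44.34

$44.34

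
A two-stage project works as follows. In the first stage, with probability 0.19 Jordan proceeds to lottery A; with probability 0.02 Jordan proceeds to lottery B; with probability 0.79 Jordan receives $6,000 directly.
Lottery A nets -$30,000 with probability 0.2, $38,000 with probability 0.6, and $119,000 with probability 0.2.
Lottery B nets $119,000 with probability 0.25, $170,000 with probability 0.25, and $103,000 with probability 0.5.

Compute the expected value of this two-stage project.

EV(A) = 0.2 × (-30000) + 0.6 × 38000 + 0.2 × 119000 = -6000 + 22800 + 23800 = 40600
EV(B) = 0.25 × 119000 + 0.25 × 170000 + 0.5 × 103000 = 29750 + 42500 + 51500 = 123750
Branch C: 6000 (certain)
Overall = 0.19 × 40600 + 0.02 × 123750 + 0.79 × 6000 = 7714 + 2475 + 4740 = 14929

$14,929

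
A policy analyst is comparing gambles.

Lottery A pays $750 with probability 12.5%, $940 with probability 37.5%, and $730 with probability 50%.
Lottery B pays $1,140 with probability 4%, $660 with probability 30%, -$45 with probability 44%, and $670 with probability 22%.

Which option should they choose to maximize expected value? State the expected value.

Lottery A ($811.25)

Lottery A = 0.125 × 750 + 0.375 × 940 + 0.5 × 730 = 93.75 + 352.5 + 365 = 811.25
Lottery B = 0.04 × 1140 + 0.3 × 660 + 0.44 × (-45) + 0.22 × 670 = 45.6 + 198 − 19.8 + 147.4 = 371.2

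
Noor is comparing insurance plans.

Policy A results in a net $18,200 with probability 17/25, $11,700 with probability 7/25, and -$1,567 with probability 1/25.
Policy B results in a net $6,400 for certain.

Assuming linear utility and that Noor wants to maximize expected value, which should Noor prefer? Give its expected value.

Policy A = 17/25 × 18200 + 7/25 × 11700 + 1/25 × (-1567) = 12376 + 3276 − 62.68 = 15589.32
Policy B: 6400 (certain)

Policy A ($15,589.32)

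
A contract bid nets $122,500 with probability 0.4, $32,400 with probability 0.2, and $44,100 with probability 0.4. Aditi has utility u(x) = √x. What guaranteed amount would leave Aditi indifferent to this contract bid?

E[u] = 0.4·√122500 + 0.2·√32400 + 0.4·√44100 = 0.4·350 + 0.2·180 + 0.4·210 = 260
CE = (260)² = 67600

$67,600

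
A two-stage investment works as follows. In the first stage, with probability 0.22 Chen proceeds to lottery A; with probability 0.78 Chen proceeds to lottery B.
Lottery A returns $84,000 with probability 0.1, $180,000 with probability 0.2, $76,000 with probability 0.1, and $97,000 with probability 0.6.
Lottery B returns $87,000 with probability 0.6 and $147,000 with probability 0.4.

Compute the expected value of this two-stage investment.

$110,824

EV(A) = 0.1 × 84000 + 0.2 × 180000 + 0.1 × 76000 + 0.6 × 97000 = 8400 + 36000 + 7600 + 58200 = 110200
EV(B) = 0.6 × 87000 + 0.4 × 147000 = 52200 + 58800 = 111000
Overall = 0.22 × 110200 + 0.78 × 111000 = 24244 + 86580 = 110824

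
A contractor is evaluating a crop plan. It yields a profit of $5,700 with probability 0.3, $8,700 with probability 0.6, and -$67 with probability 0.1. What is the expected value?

$6,923.30

EV = 0.3 × 5700 + 0.6 × 8700 + 0.1 × (-67) = 1710 + 5220 − 6.7 = 6923.3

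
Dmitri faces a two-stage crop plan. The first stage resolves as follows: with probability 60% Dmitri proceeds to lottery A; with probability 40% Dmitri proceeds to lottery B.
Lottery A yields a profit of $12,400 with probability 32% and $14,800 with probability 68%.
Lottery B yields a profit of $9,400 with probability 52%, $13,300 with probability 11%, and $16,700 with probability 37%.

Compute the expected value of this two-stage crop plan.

EV(A) = 0.32 × 12400 + 0.68 × 14800 = 3968 + 10064 = 14032
EV(B) = 0.52 × 9400 + 0.11 × 13300 + 0.37 × 16700 = 4888 + 1463 + 6179 = 12530
Overall = 0.6 × 14032 + 0.4 × 12530 = 8419.2 + 5012 = 13431.2

$13,431.20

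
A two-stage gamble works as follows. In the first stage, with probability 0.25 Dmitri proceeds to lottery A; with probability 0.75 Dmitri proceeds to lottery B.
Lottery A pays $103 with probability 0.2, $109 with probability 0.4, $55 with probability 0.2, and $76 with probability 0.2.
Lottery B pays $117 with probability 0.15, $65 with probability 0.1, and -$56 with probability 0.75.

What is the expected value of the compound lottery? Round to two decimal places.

EV(A) = 0.2 × 103 + 0.4 × 109 + 0.2 × 55 + 0.2 × 76 = 20.6 + 43.6 + 11 + 15.2 = 90.4
EV(B) = 0.15 × 117 + 0.1 × 65 + 0.75 × (-56) = 17.55 + 6.5 − 42 = -17.95
Overall = 0.25 × 90.4 + 0.75 × (-17.95) = 22.6 − 13.4625 = 9.1375

$9.14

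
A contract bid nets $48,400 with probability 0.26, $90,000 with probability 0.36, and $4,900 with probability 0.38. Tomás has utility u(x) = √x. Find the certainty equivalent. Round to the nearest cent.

$36,787.24

E[u] = 0.26·√48400 + 0.36·√90000 + 0.38·√4900 = 0.26·220 + 0.36·300 + 0.38·70 = 191.8
CE = (191.8)² = 36787.24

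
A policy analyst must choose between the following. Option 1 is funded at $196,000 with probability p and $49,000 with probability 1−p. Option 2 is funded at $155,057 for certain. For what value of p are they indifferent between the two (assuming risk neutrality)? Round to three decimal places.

p = 0.721

p·196000 + (1−p)·49000 = 155057
147000p + 49000 = 155057
p = (155057 − 49000) / 147000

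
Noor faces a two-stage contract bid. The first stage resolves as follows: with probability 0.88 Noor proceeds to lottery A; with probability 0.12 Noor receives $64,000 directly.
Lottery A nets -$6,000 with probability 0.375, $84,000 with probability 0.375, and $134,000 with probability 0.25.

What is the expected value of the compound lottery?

$62,900

EV(A) = 0.375 × (-6000) + 0.375 × 84000 + 0.25 × 134000 = -2250 + 31500 + 33500 = 62750
Branch B: 64000 (certain)
Overall = 0.88 × 62750 + 0.12 × 64000 = 55220 + 7680 = 62900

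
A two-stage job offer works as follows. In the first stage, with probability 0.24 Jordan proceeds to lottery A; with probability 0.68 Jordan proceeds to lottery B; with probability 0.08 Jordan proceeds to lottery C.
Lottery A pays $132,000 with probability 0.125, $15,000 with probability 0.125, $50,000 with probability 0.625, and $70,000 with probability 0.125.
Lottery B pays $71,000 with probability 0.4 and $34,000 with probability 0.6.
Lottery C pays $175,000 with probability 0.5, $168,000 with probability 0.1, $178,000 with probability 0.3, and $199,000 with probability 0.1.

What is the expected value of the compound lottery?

$61,402

EV(A) = 0.125 × 132000 + 0.125 × 15000 + 0.625 × 50000 + 0.125 × 70000 = 16500 + 1875 + 31250 + 8750 = 58375
EV(B) = 0.4 × 71000 + 0.6 × 34000 = 28400 + 20400 = 48800
EV(C) = 0.5 × 175000 + 0.1 × 168000 + 0.3 × 178000 + 0.1 × 199000 = 87500 + 16800 + 53400 + 19900 = 177600
Overall = 0.24 × 58375 + 0.68 × 48800 + 0.08 × 177600 = 14010 + 33184 + 14208 = 61402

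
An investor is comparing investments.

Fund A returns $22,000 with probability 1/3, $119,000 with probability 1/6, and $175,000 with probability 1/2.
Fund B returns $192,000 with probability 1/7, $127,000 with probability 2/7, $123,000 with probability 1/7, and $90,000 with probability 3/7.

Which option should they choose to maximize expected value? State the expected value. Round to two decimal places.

Fund B ($119,857.14)

Fund A = 1/3 × 22000 + 1/6 × 119000 + 1/2 × 175000 = 7333.3333 + 19833.3333 + 87500 = 114666.6667
Fund B = 1/7 × 192000 + 2/7 × 127000 + 1/7 × 123000 + 3/7 × 90000 = 27428.5714 + 36285.7143 + 17571.4286 + 38571.4286 = 119857.1429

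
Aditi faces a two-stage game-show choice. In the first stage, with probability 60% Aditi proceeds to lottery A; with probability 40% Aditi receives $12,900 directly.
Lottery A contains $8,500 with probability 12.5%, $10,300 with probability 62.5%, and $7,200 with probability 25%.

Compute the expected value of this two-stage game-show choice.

EV(A) = 0.125 × 8500 + 0.625 × 10300 + 0.25 × 7200 = 1062.5 + 6437.5 + 1800 = 9300
Branch B: 12900 (certain)
Overall = 0.6 × 9300 + 0.4 × 12900 = 5580 + 5160 = 10740

$10,740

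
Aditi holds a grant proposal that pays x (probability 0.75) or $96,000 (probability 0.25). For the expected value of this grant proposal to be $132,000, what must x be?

x = $144,000

0.75·x + 0.25·96000 = 132000
0.75·x = 132000 − 24000 = 108000
x = 108000 / 0.75 = 144000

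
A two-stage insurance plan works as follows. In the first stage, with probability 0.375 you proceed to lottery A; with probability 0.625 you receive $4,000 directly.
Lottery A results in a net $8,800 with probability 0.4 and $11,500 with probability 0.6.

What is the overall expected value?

EV(A) = 0.4 × 8800 + 0.6 × 11500 = 3520 + 6900 = 10420
Branch B: 4000 (certain)
Overall = 0.375 × 10420 + 0.625 × 4000 = 3907.5 + 2500 = 6407.5

$6,407.50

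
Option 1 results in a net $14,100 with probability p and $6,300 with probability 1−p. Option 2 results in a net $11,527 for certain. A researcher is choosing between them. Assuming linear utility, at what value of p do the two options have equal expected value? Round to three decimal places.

p·14100 + (1−p)·6300 = 11527
7800p + 6300 = 11527
p = (11527 − 6300) / 7800

p = 0.670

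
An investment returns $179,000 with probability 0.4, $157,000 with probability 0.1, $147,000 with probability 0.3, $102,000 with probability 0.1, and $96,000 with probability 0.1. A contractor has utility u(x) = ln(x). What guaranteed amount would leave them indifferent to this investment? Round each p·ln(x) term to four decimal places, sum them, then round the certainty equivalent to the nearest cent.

$147,930.82

E[u] = 0.4·ln(179000) + 0.1·ln(157000) + 0.3·ln(147000) + 0.1·ln(102000) + 0.1·ln(96000) = 4.8381 + 1.1964 + 3.5695 + 1.1533 + 1.1472 = 11.9045
CE = e^11.9045 ≈ 147930.82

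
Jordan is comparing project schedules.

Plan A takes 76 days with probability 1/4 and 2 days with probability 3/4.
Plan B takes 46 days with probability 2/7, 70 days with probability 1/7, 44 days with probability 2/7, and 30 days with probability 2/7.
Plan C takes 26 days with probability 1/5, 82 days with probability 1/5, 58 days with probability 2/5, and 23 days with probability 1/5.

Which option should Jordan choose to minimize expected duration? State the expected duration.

Plan A = 1/4 × 76 + 3/4 × 2 = 19 + 1.5 = 20.5
Plan B = 2/7 × 46 + 1/7 × 70 + 2/7 × 44 + 2/7 × 30 = 13.1429 + 10 + 12.5714 + 8.5714 = 44.2857
Plan C = 1/5 × 26 + 1/5 × 82 + 2/5 × 58 + 1/5 × 23 = 5.2 + 16.4 + 23.2 + 4.6 = 49.4

Plan A (20.5 days)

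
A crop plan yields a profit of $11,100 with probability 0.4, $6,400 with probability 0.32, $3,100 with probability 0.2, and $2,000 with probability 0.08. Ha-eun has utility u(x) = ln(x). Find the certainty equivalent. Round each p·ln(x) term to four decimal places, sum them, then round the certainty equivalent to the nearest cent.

$6,287.38

E[u] = 0.4·ln(11100) + 0.32·ln(6400) + 0.2·ln(3100) + 0.08·ln(2000) = 3.7259 + 2.8045 + 1.6078 + 0.6081 = 8.7463
CE = e^8.7463 ≈ 6287.38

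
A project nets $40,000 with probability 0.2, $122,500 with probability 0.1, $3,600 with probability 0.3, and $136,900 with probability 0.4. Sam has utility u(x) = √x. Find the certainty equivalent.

E[u] = 0.2·√40000 + 0.1·√122500 + 0.3·√3600 + 0.4·√136900 = 0.2·200 + 0.1·350 + 0.3·60 + 0.4·370 = 241
CE = (241)² = 58081

$58,081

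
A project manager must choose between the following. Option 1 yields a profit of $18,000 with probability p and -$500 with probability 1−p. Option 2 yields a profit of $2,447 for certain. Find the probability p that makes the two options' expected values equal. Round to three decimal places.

p = 0.159

p·18000 + (1−p)·(-500) = 2447
18500p − 500 = 2447
p = (2447 + 500) / 18500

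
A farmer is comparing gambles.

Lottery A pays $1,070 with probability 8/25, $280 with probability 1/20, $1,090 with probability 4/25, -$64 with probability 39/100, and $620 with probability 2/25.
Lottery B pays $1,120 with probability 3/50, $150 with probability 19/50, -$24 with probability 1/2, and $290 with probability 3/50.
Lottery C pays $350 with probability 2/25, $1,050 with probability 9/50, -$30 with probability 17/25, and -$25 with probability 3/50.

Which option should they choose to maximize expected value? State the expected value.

Lottery A = 8/25 × 1070 + 1/20 × 280 + 4/25 × 1090 + 39/100 × (-64) + 2/25 × 620 = 342.4 + 14 + 174.4 − 24.96 + 49.6 = 555.44
Lottery B = 3/50 × 1120 + 19/50 × 150 + 1/2 × (-24) + 3/50 × 290 = 67.2 + 57 − 12 + 17.4 = 129.6
Lottery C = 2/25 × 350 + 9/50 × 1050 + 17/25 × (-30) + 3/50 × (-25) = 28 + 189 − 20.4 − 1.5 = 195.1

Lottery A ($555.44)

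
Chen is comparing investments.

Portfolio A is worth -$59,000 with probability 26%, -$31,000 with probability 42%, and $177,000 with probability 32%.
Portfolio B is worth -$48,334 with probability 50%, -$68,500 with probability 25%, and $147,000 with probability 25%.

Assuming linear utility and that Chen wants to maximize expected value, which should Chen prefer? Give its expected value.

Portfolio A = 0.26 × (-59000) + 0.42 × (-31000) + 0.32 × 177000 = -15340 − 13020 + 56640 = 28280
Portfolio B = 0.5 × (-48334) + 0.25 × (-68500) + 0.25 × 147000 = -24167 − 17125 + 36750 = -4542

Portfolio A ($28,280)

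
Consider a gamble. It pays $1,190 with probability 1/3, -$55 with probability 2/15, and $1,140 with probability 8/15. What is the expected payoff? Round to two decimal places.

EV = 1/3 × 1190 + 2/15 × (-55) + 8/15 × 1140 = 396.6667 − 7.3333 + 608 = 997.3333

$997.33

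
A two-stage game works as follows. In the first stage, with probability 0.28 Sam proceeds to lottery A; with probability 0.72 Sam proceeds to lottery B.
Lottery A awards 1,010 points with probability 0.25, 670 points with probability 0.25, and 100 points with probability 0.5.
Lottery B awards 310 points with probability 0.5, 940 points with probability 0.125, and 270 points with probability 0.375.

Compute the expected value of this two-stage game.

400.7 points

EV(A) = 0.25 × 1010 + 0.25 × 670 + 0.5 × 100 = 252.5 + 167.5 + 50 = 470
EV(B) = 0.5 × 310 + 0.125 × 940 + 0.375 × 270 = 155 + 117.5 + 101.25 = 373.75
Overall = 0.28 × 470 + 0.72 × 373.75 = 131.6 + 269.1 = 400.7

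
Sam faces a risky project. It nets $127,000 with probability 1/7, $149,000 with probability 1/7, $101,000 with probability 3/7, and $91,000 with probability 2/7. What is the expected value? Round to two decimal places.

EV = 1/7 × 127000 + 1/7 × 149000 + 3/7 × 101000 + 2/7 × 91000 = 18142.8571 + 21285.7143 + 43285.7143 + 26000 = 108714.2857

$108,714.29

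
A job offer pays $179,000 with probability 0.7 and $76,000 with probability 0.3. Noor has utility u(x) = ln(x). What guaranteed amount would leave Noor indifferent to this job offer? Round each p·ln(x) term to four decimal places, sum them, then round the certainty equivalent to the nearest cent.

$138,427.22

E[u] = 0.7·ln(179000) + 0.3·ln(76000) = 8.4666 + 3.3715 = 11.8381
CE = e^11.8381 ≈ 138427.22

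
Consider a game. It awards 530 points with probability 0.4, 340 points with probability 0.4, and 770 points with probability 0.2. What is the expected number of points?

EV = 0.4 × 530 + 0.4 × 340 + 0.2 × 770 = 212 + 136 + 154 = 502

502 points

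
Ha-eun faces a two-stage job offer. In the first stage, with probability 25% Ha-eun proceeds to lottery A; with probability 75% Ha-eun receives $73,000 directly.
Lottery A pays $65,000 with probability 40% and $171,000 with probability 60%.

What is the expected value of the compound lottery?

EV(A) = 0.4 × 65000 + 0.6 × 171000 = 26000 + 102600 = 128600
Branch B: 73000 (certain)
Overall = 0.25 × 128600 + 0.75 × 73000 = 32150 + 54750 = 86900

$86,900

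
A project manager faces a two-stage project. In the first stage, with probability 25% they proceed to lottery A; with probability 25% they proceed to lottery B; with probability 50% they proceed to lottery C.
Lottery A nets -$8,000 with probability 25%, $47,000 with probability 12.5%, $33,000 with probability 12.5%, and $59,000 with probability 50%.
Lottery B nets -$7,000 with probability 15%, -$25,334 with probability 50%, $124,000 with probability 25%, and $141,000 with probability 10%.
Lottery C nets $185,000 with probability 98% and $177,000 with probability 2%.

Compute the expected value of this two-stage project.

$109,640.75

EV(A) = 0.25 × (-8000) + 0.125 × 47000 + 0.125 × 33000 + 0.5 × 59000 = -2000 + 5875 + 4125 + 29500 = 37500
EV(B) = 0.15 × (-7000) + 0.5 × (-25334) + 0.25 × 124000 + 0.1 × 141000 = -1050 − 12667 + 31000 + 14100 = 31383
EV(C) = 0.98 × 185000 + 0.02 × 177000 = 181300 + 3540 = 184840
Overall = 0.25 × 37500 + 0.25 × 31383 + 0.5 × 184840 = 9375 + 7845.75 + 92420 = 109640.75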